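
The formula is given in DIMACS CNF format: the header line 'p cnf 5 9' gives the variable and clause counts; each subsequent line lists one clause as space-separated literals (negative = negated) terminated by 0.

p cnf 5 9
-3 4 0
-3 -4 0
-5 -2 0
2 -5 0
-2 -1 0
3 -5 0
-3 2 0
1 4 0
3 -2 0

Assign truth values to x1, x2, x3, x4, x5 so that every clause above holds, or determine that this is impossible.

x1 ↦ True,  x2 ↦ False,  x3 ↦ False,  x4 ↦ True,  x5 ↦ False

Case x3 = False:
(¬x5) alone gives x5 = False.
(¬x2) alone gives x2 = False.
Case x1 = True:
Every clause is now satisfied; x4 is unconstrained.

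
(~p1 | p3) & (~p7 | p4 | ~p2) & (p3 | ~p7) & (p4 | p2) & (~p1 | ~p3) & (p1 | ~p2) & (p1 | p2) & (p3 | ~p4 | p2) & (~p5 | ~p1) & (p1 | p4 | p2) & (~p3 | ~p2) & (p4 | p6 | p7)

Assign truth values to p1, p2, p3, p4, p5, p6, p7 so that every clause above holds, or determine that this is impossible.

Try p1 = 0.
From the singleton clause (~p2), p2 = 0.
Now (p2) is unsatisfied and unit — conflict.
Backtrack on p1: now try p1 = 1.
From the singleton clause (p3), p3 = 1.
Now (~p3) is unsatisfied and unit — conflict.
Either choice for p1 ends in contradiction.

UNSATISFIABLE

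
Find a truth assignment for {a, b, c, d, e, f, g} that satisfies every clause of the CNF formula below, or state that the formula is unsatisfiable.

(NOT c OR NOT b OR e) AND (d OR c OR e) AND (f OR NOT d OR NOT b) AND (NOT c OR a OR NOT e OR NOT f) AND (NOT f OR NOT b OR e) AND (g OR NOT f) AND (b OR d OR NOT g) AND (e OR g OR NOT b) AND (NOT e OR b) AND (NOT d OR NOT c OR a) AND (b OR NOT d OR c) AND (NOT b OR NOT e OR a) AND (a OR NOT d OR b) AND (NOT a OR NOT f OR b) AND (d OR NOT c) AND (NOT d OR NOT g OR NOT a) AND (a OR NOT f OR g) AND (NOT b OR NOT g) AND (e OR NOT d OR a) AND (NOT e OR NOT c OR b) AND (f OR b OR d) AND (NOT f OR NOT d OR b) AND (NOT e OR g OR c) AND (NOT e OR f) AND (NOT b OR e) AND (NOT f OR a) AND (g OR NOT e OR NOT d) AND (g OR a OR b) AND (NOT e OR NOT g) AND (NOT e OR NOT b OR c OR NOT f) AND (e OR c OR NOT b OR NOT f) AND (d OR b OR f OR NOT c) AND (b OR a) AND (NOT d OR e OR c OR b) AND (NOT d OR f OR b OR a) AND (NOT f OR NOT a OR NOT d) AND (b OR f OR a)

a ↦ true; b ↦ false; c ↦ true; d ↦ true; e ↦ false; f ↦ false; g ↦ false

Try g = false.
The clause (NOT f) is unit, so f = false.
The clause (NOT e) is unit, so e = false.
The clause (NOT b) is unit, so b = false.
The clause (d) is unit, so d = true.
The clause (c) is unit, so c = true.
The clause (a) is unit, so a = true.
All clauses are satisfied.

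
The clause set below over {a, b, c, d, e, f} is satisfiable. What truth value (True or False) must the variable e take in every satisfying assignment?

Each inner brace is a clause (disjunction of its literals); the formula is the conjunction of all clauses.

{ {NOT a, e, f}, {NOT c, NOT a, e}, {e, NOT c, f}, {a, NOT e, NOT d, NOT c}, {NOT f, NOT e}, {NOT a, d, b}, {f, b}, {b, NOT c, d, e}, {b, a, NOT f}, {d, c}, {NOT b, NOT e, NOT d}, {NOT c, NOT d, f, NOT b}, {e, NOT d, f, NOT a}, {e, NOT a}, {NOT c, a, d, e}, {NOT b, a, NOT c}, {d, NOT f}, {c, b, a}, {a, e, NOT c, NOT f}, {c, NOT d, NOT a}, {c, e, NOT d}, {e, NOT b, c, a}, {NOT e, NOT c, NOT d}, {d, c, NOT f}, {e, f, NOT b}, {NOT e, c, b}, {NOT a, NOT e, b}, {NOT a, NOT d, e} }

Suppose e = false.
The clause (NOT a) is unit, so a = false.
Try c = false.
The clause (d) is unit, so d = true.
But (NOT d) is also a unit clause — contradiction.
Backtrack on c: now try c = true.
The clause (f) is unit, so f = true.
But (NOT f) is also a unit clause — contradiction.
Neither c = true nor c = false works.
So every satisfying assignment has e = True.

True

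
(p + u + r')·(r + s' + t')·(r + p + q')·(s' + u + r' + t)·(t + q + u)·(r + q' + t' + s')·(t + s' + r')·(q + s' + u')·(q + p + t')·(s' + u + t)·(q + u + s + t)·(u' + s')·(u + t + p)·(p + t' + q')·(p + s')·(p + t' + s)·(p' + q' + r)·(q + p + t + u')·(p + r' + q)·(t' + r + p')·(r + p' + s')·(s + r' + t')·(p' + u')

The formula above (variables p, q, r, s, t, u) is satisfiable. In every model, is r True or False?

Suppose r = 0.
Suppose s = 0.
Suppose p = 1.
(q') alone gives q = 0.
(t') alone gives t = 0.
(u) alone gives u = 1.
But (u') is also a unit clause — contradiction.
That branch fails; take p = 0 instead.
(q') alone gives q = 0.
(t') alone gives t = 0.
(u) alone gives u = 1.
But (u') is also a unit clause — contradiction.
Neither p = 1 nor p = 0 works.
That branch fails; take s = 1 instead.
(t') alone gives t = 0.
(u) alone gives u = 1.
But (u') is also a unit clause — contradiction.
Neither s = 1 nor s = 0 works.
So every satisfying assignment has r = True.

True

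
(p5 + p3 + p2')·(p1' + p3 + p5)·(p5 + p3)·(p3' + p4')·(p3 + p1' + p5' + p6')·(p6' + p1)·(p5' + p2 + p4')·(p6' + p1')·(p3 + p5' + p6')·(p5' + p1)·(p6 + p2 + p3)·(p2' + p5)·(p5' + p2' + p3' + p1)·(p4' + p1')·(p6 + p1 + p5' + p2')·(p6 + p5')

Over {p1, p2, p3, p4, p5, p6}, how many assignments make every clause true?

2

There are 2^6 = 64 truth assignments over (p1, p2, p3, p4, p5, p6).
Split on p3. With p3 = 1, the clauses containing p3 are satisfied and p3' drops from the rest; 2 of the 2^5 = 32 assignments to the other variables satisfy what remains.
With p3 = 0, by the same count on the reduced clause set, 0 assignments work.
Total: 2 + 0 = 2.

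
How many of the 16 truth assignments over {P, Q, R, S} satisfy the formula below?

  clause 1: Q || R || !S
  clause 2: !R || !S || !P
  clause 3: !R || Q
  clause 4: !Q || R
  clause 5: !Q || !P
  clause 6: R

2

There are 2^4 = 16 truth assignments over (P, Q, R, S).
Split on Q. With Q = true, the clauses containing Q are satisfied and !Q drops from the rest; 2 of the 2^3 = 8 assignments to the other variables satisfy what remains.
With Q = false, by the same count on the reduced clause set, 0 assignments work.
(One model: P=F, Q=T, R=T, S=F.)
Total: 2 + 0 = 2.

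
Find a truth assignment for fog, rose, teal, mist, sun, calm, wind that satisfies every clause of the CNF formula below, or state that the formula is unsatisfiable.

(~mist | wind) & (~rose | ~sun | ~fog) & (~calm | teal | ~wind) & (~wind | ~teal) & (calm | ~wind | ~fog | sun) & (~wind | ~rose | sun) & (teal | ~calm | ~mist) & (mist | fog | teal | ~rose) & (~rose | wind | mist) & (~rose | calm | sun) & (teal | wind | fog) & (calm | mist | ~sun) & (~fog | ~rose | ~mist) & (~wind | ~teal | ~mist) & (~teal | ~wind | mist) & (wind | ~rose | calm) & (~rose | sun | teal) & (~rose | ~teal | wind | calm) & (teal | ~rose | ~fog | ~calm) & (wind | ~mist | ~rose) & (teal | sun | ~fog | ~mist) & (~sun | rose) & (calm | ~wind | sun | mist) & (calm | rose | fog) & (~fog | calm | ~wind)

fog: 1, rose: 0, teal: 1, mist: 0, sun: 0, calm: 1, wind: 0

Case mist = 0:
Case wind = 0:
From the singleton clause (~rose), rose = 0.
From the singleton clause (~sun), sun = 0.
Case teal = 1:
Case calm = 1:
All clauses hold; fog can take either value.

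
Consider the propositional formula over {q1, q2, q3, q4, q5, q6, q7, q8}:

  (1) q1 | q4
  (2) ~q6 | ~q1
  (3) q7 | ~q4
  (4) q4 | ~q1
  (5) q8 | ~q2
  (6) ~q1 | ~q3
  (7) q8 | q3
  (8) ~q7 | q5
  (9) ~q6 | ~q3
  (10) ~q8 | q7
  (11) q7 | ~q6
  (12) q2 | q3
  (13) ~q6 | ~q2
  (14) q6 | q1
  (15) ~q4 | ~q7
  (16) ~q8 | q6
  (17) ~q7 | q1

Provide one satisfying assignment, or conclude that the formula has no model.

Suppose q1 = 1.
(~q6) alone gives q6 = 0.
(q4) alone gives q4 = 1.
(q7) alone gives q7 = 1.
Now (~q7) is unsatisfied and unit — conflict.
Backtrack on q1: now try q1 = 0.
(q4) alone gives q4 = 1.
(q7) alone gives q7 = 1.
Now (~q7) is unsatisfied and unit — conflict.
Both values of q1 lead to a conflict.

UNSATISFIABLE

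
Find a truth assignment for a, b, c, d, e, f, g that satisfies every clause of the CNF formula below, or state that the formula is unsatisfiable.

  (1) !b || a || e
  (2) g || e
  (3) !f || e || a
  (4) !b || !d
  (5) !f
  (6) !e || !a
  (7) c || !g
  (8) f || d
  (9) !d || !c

a: false; b: false; c: false; d: true; e: true; f: false; g: false

The clause (!f) is unit, so f = false.
The clause (d) is unit, so d = true.
The clause (!b) is unit, so b = false.
The clause (!c) is unit, so c = false.
The clause (!g) is unit, so g = false.
The clause (e) is unit, so e = true.
The clause (!a) is unit, so a = false.
All clauses are satisfied.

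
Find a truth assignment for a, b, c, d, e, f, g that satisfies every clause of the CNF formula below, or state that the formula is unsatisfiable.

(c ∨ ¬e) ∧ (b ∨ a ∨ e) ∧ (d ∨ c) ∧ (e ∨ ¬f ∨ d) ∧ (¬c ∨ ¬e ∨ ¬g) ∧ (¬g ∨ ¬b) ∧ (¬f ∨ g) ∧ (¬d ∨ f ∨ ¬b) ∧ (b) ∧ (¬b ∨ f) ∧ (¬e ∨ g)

UNSATISFIABLE

The clause (b) is unit, so b = True.
The clause (¬g) is unit, so g = False.
The clause (¬f) is unit, so f = False.
That conflicts with the unit clause (f).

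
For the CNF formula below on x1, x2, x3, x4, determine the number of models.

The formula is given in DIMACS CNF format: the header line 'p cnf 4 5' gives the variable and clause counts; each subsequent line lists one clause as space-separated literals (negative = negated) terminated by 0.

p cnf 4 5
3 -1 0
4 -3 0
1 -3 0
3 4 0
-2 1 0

There are 2^4 = 16 truth assignments over (x1, x2, x3, x4).
Check each against the 5 clauses (columns in the order x1, x2, x3, x4):
  F F F F  ✗ fails (x3 ∨ x4)
  F F F T  ✓ satisfies all
  F F T F  ✗ fails (x4 ∨ ¬x3)
  F F T T  ✗ fails (x1 ∨ ¬x3)
  F T F F  ✗ fails (x3 ∨ x4)
  F T F T  ✗ fails (¬x2 ∨ x1)
  F T T F  ✗ fails (x4 ∨ ¬x3)
  F T T T  ✗ fails (x1 ∨ ¬x3)
  T F F F  ✗ fails (x3 ∨ ¬x1)
  T F F T  ✗ fails (x3 ∨ ¬x1)
  T F T F  ✗ fails (x4 ∨ ¬x3)
  T F T T  ✓ satisfies all
  T T F F  ✗ fails (x3 ∨ ¬x1)
  T T F T  ✗ fails (x3 ∨ ¬x1)
  T T T F  ✗ fails (x4 ∨ ¬x3)
  T T T T  ✓ satisfies all
3 of the 16 rows are models.

3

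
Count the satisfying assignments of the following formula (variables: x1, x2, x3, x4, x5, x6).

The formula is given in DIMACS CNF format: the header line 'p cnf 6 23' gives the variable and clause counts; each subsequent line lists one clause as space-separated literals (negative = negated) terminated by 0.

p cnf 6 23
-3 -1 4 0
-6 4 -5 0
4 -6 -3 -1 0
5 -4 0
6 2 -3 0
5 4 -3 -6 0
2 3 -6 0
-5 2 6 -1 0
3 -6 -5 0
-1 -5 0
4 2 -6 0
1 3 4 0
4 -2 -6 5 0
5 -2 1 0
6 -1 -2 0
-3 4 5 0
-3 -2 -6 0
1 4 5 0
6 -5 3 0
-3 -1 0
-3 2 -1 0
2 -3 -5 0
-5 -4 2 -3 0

3

There are 2^6 = 64 truth assignments over (x1, x2, x3, x4, x5, x6).
Split on x4. With x4 = True, the clauses containing x4 are satisfied and ¬x4 drops from the rest; 1 of the 2^5 = 32 assignments to the other variables satisfy what remains.
With x4 = False, by the same count on the reduced clause set, 2 assignments work.
Total: 1 + 2 = 3.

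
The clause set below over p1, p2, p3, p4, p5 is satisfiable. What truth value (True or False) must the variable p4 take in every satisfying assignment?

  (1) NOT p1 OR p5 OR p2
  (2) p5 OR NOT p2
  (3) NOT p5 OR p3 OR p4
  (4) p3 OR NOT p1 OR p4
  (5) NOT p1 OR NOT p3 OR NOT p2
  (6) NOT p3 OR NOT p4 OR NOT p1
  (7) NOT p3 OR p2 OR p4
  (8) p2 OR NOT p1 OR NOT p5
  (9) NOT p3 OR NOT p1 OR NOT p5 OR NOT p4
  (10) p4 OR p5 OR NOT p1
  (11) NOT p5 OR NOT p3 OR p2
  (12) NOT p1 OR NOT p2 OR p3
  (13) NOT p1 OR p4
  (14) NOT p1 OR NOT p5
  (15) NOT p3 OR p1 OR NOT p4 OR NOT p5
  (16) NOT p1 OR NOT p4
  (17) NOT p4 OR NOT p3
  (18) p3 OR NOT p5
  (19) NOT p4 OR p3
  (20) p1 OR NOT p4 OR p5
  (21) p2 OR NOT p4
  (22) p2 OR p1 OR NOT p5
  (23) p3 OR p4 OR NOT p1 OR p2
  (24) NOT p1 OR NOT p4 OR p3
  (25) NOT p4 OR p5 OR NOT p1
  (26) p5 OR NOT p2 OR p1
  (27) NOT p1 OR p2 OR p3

False

Suppose p4 = true.
Unit clause (NOT p1) forces p1 = false.
Unit clause (NOT p3) forces p3 = false.
That conflicts with the unit clause (p3).
So every satisfying assignment has p4 = False.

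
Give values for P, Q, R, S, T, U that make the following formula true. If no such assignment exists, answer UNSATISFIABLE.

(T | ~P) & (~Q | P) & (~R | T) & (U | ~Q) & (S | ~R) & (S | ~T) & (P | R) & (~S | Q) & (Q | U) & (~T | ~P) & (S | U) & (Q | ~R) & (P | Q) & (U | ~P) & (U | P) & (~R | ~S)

Branch on T: set T = 1.
The clause (S) is unit, so S = 1.
The clause (Q) is unit, so Q = 1.
The clause (P) is unit, so P = 1.
Now (~P) is unsatisfied and unit — conflict.
Undo T and try T = 0.
The clause (~P) is unit, so P = 0.
The clause (~Q) is unit, so Q = 0.
Now (Q) is unsatisfied and unit — conflict.
Both values of T lead to a conflict.

UNSATISFIABLE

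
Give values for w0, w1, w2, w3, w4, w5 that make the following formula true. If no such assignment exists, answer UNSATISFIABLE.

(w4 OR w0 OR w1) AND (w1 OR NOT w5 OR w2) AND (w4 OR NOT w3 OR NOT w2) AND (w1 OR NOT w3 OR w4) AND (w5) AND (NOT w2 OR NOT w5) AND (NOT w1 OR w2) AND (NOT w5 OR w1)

UNSATISFIABLE

The clause (w5) is unit, so w5 = true.
The clause (NOT w2) is unit, so w2 = false.
The clause (w1) is unit, so w1 = true.
That conflicts with the unit clause (NOT w1).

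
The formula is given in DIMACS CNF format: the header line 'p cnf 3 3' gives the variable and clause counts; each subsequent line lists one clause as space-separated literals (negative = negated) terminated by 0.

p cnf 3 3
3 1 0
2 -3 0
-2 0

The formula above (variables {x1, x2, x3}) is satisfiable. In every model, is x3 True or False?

False

Suppose x3 = True.
Unit clause (x2) forces x2 = True.
That conflicts with the unit clause (¬x2).
So every satisfying assignment has x3 = False.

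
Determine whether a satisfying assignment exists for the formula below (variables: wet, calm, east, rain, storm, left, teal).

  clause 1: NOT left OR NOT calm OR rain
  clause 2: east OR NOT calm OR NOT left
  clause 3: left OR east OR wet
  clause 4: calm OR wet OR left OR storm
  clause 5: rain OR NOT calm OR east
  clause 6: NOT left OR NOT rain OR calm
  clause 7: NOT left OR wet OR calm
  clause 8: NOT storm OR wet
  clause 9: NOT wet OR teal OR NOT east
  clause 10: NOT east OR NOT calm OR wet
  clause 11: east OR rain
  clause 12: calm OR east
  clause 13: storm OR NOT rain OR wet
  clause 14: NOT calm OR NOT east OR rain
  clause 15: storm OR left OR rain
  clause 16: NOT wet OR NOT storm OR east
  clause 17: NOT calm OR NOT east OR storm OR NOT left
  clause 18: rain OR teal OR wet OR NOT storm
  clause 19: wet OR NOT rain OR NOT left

Branch on storm: set storm = true.
Unit clause (wet) forces wet = true.
Unit clause (east) forces east = true.
Unit clause (teal) forces teal = true.
Branch on calm: set calm = true.
Unit clause (rain) forces rain = true.
Every clause is now satisfied; left is unconstrained.
A satisfying assignment: wet: true, calm: true, east: true, rain: true, storm: true, left: false, teal: true.

Yes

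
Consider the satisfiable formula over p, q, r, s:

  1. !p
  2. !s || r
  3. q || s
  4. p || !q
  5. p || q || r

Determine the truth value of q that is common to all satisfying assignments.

Suppose q = true.
Unit clause (!p) forces p = false.
That conflicts with the unit clause (p).
So every satisfying assignment has q = False.

False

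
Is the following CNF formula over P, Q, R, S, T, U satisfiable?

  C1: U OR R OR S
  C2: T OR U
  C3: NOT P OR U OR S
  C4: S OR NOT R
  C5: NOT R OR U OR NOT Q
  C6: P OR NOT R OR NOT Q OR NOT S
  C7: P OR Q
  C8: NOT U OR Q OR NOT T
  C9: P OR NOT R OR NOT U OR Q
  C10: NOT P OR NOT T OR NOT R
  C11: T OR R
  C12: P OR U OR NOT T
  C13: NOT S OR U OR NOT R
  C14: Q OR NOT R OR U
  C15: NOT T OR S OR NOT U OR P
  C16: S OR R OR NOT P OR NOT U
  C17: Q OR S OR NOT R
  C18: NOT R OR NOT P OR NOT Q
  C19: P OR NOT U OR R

Yes, satisfiable

Case T = true:
Case S = true:
Case P = true:
Unit clause (NOT R) forces R = false.
Case U = true:
Unit clause (Q) forces Q = true.
All clauses are satisfied.
A satisfying assignment: P: true, Q: true, R: false, S: true, T: true, U: true.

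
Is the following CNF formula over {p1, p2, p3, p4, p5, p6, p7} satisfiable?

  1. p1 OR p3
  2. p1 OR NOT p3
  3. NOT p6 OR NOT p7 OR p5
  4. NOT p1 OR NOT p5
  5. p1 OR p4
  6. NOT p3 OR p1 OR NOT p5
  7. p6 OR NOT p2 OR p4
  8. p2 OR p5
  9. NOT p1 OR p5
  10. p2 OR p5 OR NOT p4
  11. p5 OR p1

No, unsatisfiable

Branch on p1: set p1 = true.
From the singleton clause (NOT p5), p5 = false.
Now (p5) is unsatisfied and unit — conflict.
Undo p1 and try p1 = false.
From the singleton clause (p3), p3 = true.
Now (NOT p3) is unsatisfied and unit — conflict.
Either choice for p1 ends in contradiction.
No assignment satisfies every clause.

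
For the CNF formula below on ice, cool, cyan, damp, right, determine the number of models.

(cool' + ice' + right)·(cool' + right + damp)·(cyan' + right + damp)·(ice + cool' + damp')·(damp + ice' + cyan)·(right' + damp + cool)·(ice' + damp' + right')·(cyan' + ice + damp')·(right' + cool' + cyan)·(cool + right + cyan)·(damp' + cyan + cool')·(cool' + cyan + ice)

4

There are 2^5 = 32 truth assignments over (ice, cool, cyan, damp, right).
Split on ice. With ice = 1, the clauses containing ice are satisfied and ice' drops from the rest; 2 of the 2^4 = 16 assignments to the other variables satisfy what remains.
With ice = 0, by the same count on the reduced clause set, 2 assignments work.
(One model: ice=F, cool=F, cyan=F, damp=T, right=T.)
Total: 2 + 2 = 4.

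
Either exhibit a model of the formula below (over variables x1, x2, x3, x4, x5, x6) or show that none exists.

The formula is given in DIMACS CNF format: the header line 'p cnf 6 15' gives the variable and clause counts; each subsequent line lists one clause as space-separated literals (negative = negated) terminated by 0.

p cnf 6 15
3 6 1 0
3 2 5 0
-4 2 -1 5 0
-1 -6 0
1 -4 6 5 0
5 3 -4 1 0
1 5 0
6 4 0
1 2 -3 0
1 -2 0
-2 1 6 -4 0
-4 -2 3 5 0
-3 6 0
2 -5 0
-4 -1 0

UNSATISFIABLE

Suppose x1 = False.
The clause (x5) is unit, so x5 = True.
The clause (¬x2) is unit, so x2 = False.
But (x2) is also a unit clause — contradiction.
So x1 must be the other value — set x1 = True.
The clause (¬x6) is unit, so x6 = False.
The clause (x4) is unit, so x4 = True.
But (¬x4) is also a unit clause — contradiction.
Neither x1 = True nor x1 = False works.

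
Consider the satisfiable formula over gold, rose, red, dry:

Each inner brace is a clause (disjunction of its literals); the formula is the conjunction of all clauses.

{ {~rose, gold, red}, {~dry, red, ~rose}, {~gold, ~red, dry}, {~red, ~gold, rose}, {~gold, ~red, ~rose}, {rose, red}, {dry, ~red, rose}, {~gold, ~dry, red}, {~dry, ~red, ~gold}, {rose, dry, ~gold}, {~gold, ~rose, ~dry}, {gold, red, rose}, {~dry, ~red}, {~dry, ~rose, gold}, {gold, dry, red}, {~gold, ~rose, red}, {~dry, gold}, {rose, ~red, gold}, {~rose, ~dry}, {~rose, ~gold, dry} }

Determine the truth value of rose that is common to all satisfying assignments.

True

Suppose rose = 0.
(red) alone gives red = 1.
(~gold) alone gives gold = 0.
That conflicts with the unit clause (gold).
So every satisfying assignment has rose = True.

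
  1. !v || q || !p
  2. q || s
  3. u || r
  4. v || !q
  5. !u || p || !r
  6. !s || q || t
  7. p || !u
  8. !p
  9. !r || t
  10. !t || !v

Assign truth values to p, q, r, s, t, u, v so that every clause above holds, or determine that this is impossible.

From the singleton clause (!p), p = false.
From the singleton clause (!u), u = false.
From the singleton clause (r), r = true.
From the singleton clause (t), t = true.
From the singleton clause (!v), v = false.
From the singleton clause (!q), q = false.
From the singleton clause (s), s = true.
All clauses are satisfied.

p: false,  q: false,  r: true,  s: true,  t: true,  u: false,  v: false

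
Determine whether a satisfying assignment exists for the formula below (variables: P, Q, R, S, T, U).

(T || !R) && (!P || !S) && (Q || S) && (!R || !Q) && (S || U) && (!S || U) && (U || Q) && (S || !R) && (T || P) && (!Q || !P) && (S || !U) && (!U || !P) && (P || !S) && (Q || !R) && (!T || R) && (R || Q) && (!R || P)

Unsatisfiable

Case T = true:
The clause (R) is unit, so R = true.
The clause (!Q) is unit, so Q = false.
That conflicts with the unit clause (Q).
Undo T and try T = false.
The clause (!R) is unit, so R = false.
The clause (P) is unit, so P = true.
The clause (!S) is unit, so S = false.
The clause (Q) is unit, so Q = true.
That conflicts with the unit clause (!Q).
Both values of T lead to a conflict.
No assignment satisfies every clause.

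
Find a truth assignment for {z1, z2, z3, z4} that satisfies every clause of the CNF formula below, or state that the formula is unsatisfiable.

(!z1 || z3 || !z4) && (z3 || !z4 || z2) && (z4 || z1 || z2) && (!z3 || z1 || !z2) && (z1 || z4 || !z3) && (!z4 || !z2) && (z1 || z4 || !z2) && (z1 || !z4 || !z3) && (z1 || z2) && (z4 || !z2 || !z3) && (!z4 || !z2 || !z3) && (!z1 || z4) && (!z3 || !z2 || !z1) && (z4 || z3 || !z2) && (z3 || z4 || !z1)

Suppose z4 = true.
The clause (!z2) is unit, so z2 = false.
The clause (z3) is unit, so z3 = true.
The clause (z1) is unit, so z1 = true.
Every clause now holds.

z1 ↦ true, z2 ↦ false, z3 ↦ true, z4 ↦ true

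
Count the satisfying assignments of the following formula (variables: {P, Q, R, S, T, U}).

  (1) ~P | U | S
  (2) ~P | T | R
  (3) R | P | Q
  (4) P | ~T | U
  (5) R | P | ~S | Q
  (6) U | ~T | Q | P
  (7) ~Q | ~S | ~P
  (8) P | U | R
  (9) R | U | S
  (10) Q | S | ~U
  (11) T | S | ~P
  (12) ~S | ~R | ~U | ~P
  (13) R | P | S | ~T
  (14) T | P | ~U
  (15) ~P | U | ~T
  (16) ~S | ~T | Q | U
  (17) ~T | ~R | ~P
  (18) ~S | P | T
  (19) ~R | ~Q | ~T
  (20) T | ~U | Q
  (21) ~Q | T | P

There are 2^6 = 64 truth assignments over (P, Q, R, S, T, U).
Split on U. With U = 1, the clauses containing U are satisfied and ~U drops from the rest; 4 of the 2^5 = 32 assignments to the other variables satisfy what remains.
With U = 0, by the same count on the reduced clause set, 2 assignments work.
Total: 4 + 2 = 6.

6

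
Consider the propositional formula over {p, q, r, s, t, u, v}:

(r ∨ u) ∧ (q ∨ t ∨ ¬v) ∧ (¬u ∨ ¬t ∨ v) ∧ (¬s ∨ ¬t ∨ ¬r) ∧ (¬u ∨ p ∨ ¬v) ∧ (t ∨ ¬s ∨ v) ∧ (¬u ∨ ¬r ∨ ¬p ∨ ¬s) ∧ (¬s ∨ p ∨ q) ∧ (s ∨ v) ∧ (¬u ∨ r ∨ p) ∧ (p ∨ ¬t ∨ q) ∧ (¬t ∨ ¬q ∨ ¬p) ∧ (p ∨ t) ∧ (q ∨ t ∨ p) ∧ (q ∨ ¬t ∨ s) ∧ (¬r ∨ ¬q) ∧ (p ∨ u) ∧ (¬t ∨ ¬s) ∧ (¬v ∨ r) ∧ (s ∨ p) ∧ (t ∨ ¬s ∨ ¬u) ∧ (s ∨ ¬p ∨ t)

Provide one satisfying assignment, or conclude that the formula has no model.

Try r = True.
Unit clause (¬q) forces q = False.
Try t = True.
Unit clause (¬s) forces s = False.
But (s) is also a unit clause — contradiction.
So t must be the other value — set t = False.
Unit clause (¬v) forces v = False.
Unit clause (¬s) forces s = False.
But (s) is also a unit clause — contradiction.
Both values of t lead to a conflict.
So r must be the other value — set r = False.
Unit clause (u) forces u = True.
Unit clause (p) forces p = True.
Unit clause (¬v) forces v = False.
Unit clause (¬t) forces t = False.
Unit clause (¬s) forces s = False.
But (s) is also a unit clause — contradiction.
Both values of r lead to a conflict.

UNSATISFIABLE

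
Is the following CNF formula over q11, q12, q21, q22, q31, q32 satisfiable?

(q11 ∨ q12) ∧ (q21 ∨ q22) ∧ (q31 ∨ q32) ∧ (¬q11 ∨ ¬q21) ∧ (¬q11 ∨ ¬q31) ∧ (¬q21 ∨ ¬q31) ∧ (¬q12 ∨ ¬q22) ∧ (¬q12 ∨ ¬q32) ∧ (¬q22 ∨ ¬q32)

Branch on q11: set q11 = True.
(¬q21) alone gives q21 = False.
(q22) alone gives q22 = True.
(¬q31) alone gives q31 = False.
(q32) alone gives q32 = True.
That conflicts with the unit clause (¬q32).
Undo q11 and try q11 = False.
(q12) alone gives q12 = True.
(¬q22) alone gives q22 = False.
(q21) alone gives q21 = True.
(¬q31) alone gives q31 = False.
(q32) alone gives q32 = True.
That conflicts with the unit clause (¬q32).
Neither q11 = True nor q11 = False works.
No assignment satisfies every clause.

No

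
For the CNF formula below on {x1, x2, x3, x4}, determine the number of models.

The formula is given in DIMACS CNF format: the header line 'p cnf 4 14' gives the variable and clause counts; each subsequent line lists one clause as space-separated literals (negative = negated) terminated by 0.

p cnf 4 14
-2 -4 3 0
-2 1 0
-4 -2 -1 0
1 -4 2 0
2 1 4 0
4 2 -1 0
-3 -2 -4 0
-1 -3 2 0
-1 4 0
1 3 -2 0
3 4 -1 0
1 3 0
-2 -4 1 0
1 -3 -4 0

There are 2^4 = 16 truth assignments over (x1, x2, x3, x4).
Split on x4. With x4 = True, the clauses containing x4 are satisfied and ¬x4 drops from the rest; 1 of the 2^3 = 8 assignments to the other variables satisfy what remains.
With x4 = False, by the same count on the reduced clause set, 0 assignments work.
(One model: x1=T, x2=F, x3=F, x4=T.)
Total: 1 + 0 = 1.

1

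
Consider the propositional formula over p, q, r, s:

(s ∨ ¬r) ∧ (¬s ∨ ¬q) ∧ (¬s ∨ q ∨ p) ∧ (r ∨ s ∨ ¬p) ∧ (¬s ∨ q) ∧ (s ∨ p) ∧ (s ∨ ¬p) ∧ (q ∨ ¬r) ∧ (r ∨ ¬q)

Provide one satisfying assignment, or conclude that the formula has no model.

Branch on s: set s = True.
The clause (¬q) is unit, so q = False.
But (q) is also a unit clause — contradiction.
That branch fails; take s = False instead.
The clause (¬r) is unit, so r = False.
The clause (¬p) is unit, so p = False.
But (p) is also a unit clause — contradiction.
Both values of s lead to a conflict.

UNSATISFIABLE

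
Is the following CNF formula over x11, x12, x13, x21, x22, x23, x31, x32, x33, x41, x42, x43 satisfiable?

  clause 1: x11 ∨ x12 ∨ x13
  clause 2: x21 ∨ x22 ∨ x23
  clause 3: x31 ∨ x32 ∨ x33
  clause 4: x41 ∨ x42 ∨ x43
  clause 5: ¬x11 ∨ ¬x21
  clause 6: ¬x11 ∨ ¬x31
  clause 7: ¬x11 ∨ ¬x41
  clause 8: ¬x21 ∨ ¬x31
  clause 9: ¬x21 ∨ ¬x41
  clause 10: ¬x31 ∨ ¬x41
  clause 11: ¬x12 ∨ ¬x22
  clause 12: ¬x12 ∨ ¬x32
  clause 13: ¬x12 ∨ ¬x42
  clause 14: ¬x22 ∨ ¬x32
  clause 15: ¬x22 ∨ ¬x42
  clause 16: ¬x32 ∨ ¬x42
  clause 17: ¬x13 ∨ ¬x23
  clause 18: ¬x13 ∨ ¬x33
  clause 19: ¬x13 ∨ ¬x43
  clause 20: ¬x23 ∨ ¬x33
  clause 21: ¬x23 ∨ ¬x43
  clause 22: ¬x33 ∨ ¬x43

Case x11 = False:
Case x12 = True:
Unit clause (¬x22) forces x22 = False.
Unit clause (¬x32) forces x32 = False.
Unit clause (¬x42) forces x42 = False.
Case x21 = True:
Unit clause (¬x31) forces x31 = False.
Unit clause (x33) forces x33 = True.
Unit clause (¬x41) forces x41 = False.
Unit clause (x43) forces x43 = True.
That conflicts with the unit clause (¬x43).
That branch fails; take x21 = False instead.
Unit clause (x23) forces x23 = True.
Unit clause (¬x13) forces x13 = False.
Unit clause (¬x33) forces x33 = False.
Unit clause (x31) forces x31 = True.
Unit clause (¬x41) forces x41 = False.
Unit clause (x43) forces x43 = True.
That conflicts with the unit clause (¬x43).
Both values of x21 lead to a conflict.
That branch fails; take x12 = False instead.
Unit clause (x13) forces x13 = True.
Unit clause (¬x23) forces x23 = False.
Unit clause (¬x33) forces x33 = False.
Unit clause (¬x43) forces x43 = False.
Case x21 = True:
Unit clause (¬x31) forces x31 = False.
Unit clause (x32) forces x32 = True.
Unit clause (¬x41) forces x41 = False.
Unit clause (x42) forces x42 = True.
That conflicts with the unit clause (¬x42).
That branch fails; take x21 = False instead.
Unit clause (x22) forces x22 = True.
Unit clause (¬x32) forces x32 = False.
Unit clause (x31) forces x31 = True.
Unit clause (¬x41) forces x41 = False.
Unit clause (x42) forces x42 = True.
That conflicts with the unit clause (¬x42).
Both values of x21 lead to a conflict.
Both values of x12 lead to a conflict.
That branch fails; take x11 = True instead.
Unit clause (¬x21) forces x21 = False.
Unit clause (¬x31) forces x31 = False.
Unit clause (¬x41) forces x41 = False.
Case x22 = True:
Unit clause (¬x12) forces x12 = False.
Unit clause (¬x32) forces x32 = False.
Unit clause (x33) forces x33 = True.
Unit clause (¬x42) forces x42 = False.
Unit clause (x43) forces x43 = True.
That conflicts with the unit clause (¬x43).
That branch fails; take x22 = False instead.
Unit clause (x23) forces x23 = True.
Unit clause (¬x13) forces x13 = False.
Unit clause (¬x33) forces x33 = False.
Unit clause (x32) forces x32 = True.
Unit clause (¬x12) forces x12 = False.
Unit clause (¬x42) forces x42 = False.
Unit clause (x43) forces x43 = True.
That conflicts with the unit clause (¬x43).
Both values of x22 lead to a conflict.
Both values of x11 lead to a conflict.
No assignment satisfies every clause.

Unsatisfiable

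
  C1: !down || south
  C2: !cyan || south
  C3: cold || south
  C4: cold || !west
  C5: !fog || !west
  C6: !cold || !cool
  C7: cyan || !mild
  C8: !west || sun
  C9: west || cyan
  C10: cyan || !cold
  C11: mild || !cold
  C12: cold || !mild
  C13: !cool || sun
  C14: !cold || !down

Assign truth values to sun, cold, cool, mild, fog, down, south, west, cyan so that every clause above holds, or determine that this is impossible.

sun: true, cold: false, cool: false, mild: false, fog: false, down: true, south: true, west: false, cyan: true

Case down = true:
Unit clause (south) forces south = true.
Unit clause (!cold) forces cold = false.
Unit clause (!west) forces west = false.
Unit clause (cyan) forces cyan = true.
Unit clause (!mild) forces mild = false.
Case cool = false:
Every clause is now satisfied; sun, fog are unconstrained.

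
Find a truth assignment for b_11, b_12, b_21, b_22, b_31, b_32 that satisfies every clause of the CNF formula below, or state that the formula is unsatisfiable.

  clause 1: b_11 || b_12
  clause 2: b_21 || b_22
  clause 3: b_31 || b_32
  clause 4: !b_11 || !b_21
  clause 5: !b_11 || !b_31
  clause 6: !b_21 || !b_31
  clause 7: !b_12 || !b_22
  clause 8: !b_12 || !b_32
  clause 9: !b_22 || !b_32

UNSATISFIABLE

Case b_11 = true:
The clause (!b_21) is unit, so b_21 = false.
The clause (b_22) is unit, so b_22 = true.
The clause (!b_31) is unit, so b_31 = false.
The clause (b_32) is unit, so b_32 = true.
Now (!b_32) is unsatisfied and unit — conflict.
Undo b_11 and try b_11 = false.
The clause (b_12) is unit, so b_12 = true.
The clause (!b_22) is unit, so b_22 = false.
The clause (b_21) is unit, so b_21 = true.
The clause (!b_31) is unit, so b_31 = false.
The clause (b_32) is unit, so b_32 = true.
Now (!b_32) is unsatisfied and unit — conflict.
Either choice for b_11 ends in contradiction.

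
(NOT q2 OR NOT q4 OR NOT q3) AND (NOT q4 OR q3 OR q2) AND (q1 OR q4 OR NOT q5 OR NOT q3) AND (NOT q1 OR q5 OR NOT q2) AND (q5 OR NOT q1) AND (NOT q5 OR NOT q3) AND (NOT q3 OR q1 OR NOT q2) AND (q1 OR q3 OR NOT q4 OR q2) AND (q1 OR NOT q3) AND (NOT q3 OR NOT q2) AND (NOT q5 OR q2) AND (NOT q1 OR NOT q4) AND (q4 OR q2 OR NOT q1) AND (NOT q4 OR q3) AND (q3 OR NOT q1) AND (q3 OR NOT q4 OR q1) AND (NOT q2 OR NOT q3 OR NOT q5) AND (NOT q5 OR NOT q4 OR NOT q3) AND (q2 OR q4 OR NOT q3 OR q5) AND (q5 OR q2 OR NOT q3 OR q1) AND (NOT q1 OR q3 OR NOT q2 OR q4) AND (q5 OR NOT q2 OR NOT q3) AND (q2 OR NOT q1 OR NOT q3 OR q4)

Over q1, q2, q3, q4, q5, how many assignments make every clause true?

There are 2^5 = 32 truth assignments over (q1, q2, q3, q4, q5).
Split on q3. With q3 = true, the clauses containing q3 are satisfied and NOT q3 drops from the rest; 0 of the 2^4 = 16 assignments to the other variables satisfy what remains.
With q3 = false, by the same count on the reduced clause set, 3 assignments work.
Total: 0 + 3 = 3.

3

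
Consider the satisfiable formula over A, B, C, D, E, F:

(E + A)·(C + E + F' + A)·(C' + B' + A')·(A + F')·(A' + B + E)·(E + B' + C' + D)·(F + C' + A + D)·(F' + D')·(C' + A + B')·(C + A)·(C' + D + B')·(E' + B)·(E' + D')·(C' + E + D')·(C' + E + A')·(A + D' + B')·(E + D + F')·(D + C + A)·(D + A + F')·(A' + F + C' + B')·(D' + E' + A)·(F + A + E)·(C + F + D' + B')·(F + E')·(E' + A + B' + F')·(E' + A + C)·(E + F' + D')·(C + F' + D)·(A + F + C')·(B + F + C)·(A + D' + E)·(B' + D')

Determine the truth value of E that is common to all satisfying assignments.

False

Suppose E = 1.
(B) alone gives B = 1.
(D') alone gives D = 0.
(C') alone gives C = 0.
(A) alone gives A = 1.
(F) alone gives F = 1.
That conflicts with the unit clause (F').
So every satisfying assignment has E = False.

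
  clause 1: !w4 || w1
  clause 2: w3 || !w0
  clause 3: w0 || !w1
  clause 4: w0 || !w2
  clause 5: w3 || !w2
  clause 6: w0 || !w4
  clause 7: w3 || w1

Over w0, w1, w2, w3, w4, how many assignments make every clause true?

7

There are 2^5 = 32 truth assignments over (w0, w1, w2, w3, w4).
Split on w2. With w2 = true, the clauses containing w2 are satisfied and !w2 drops from the rest; 3 of the 2^4 = 16 assignments to the other variables satisfy what remains.
With w2 = false, by the same count on the reduced clause set, 4 assignments work.
(One model: w0=F, w1=F, w2=F, w3=T, w4=F.)
Total: 3 + 4 = 7.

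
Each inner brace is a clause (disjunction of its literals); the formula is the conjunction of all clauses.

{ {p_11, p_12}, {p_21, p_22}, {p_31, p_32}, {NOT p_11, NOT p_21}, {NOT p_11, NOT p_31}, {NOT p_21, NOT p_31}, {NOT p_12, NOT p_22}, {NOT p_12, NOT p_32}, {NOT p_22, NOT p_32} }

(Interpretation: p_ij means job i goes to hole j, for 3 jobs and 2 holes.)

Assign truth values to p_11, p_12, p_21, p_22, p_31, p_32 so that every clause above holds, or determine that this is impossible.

UNSATISFIABLE

Case p_11 = true:
Unit clause (NOT p_21) forces p_21 = false.
Unit clause (p_22) forces p_22 = true.
Unit clause (NOT p_31) forces p_31 = false.
Unit clause (p_32) forces p_32 = true.
But (NOT p_32) is also a unit clause — contradiction.
That branch fails; take p_11 = false instead.
Unit clause (p_12) forces p_12 = true.
Unit clause (NOT p_22) forces p_22 = false.
Unit clause (p_21) forces p_21 = true.
Unit clause (NOT p_31) forces p_31 = false.
Unit clause (p_32) forces p_32 = true.
But (NOT p_32) is also a unit clause — contradiction.
Both values of p_11 lead to a conflict.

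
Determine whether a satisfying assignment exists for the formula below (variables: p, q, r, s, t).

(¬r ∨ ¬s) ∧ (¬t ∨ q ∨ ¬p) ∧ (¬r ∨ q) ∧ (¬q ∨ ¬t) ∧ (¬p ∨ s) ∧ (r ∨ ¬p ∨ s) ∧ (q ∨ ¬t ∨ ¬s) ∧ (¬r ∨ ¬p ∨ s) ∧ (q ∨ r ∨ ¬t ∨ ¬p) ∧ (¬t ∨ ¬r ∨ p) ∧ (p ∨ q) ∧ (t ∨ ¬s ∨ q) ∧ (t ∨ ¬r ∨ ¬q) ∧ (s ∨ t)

Suppose r = False.
Suppose q = True.
(¬t) alone gives t = False.
(s) alone gives s = True.
All clauses hold; p can take either value.
A satisfying assignment: p=True,  q=True,  r=False,  s=True,  t=False.

Satisfiable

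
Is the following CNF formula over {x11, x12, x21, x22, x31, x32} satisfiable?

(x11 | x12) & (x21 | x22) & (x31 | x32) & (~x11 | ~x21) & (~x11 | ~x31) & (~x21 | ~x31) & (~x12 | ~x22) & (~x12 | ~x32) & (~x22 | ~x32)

Suppose x11 = 1.
Unit clause (~x21) forces x21 = 0.
Unit clause (x22) forces x22 = 1.
Unit clause (~x31) forces x31 = 0.
Unit clause (x32) forces x32 = 1.
That conflicts with the unit clause (~x32).
Undo x11 and try x11 = 0.
Unit clause (x12) forces x12 = 1.
Unit clause (~x22) forces x22 = 0.
Unit clause (x21) forces x21 = 1.
Unit clause (~x31) forces x31 = 0.
Unit clause (x32) forces x32 = 1.
That conflicts with the unit clause (~x32).
Either choice for x11 ends in contradiction.
No assignment satisfies every clause.

No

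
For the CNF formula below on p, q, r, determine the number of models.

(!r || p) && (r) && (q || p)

2

There are 2^3 = 8 truth assignments over (p, q, r).
Split on q. With q = true, the clauses containing q are satisfied and !q drops from the rest; 1 of the 2^2 = 4 assignments to the other variables satisfy what remains.
With q = false, by the same count on the reduced clause set, 1 assignment works.
(One model: p=T, q=F, r=T.)
Total: 1 + 1 = 2.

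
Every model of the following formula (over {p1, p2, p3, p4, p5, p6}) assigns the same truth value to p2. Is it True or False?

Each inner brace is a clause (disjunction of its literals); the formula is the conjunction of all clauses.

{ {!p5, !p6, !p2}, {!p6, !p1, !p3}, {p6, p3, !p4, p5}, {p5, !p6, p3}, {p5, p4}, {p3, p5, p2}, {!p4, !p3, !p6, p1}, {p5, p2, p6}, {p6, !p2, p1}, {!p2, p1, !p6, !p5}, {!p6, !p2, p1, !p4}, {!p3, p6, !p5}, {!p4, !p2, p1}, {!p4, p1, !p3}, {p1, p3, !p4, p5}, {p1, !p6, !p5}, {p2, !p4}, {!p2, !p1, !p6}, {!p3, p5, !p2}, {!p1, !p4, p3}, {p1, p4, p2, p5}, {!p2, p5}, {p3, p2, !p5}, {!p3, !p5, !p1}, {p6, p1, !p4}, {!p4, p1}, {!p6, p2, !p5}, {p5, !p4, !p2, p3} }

Suppose p2 = false.
(!p4) alone gives p4 = false.
(p5) alone gives p5 = true.
(p3) alone gives p3 = true.
(p6) alone gives p6 = true.
Now (!p6) is unsatisfied and unit — conflict.
So every satisfying assignment has p2 = True.

True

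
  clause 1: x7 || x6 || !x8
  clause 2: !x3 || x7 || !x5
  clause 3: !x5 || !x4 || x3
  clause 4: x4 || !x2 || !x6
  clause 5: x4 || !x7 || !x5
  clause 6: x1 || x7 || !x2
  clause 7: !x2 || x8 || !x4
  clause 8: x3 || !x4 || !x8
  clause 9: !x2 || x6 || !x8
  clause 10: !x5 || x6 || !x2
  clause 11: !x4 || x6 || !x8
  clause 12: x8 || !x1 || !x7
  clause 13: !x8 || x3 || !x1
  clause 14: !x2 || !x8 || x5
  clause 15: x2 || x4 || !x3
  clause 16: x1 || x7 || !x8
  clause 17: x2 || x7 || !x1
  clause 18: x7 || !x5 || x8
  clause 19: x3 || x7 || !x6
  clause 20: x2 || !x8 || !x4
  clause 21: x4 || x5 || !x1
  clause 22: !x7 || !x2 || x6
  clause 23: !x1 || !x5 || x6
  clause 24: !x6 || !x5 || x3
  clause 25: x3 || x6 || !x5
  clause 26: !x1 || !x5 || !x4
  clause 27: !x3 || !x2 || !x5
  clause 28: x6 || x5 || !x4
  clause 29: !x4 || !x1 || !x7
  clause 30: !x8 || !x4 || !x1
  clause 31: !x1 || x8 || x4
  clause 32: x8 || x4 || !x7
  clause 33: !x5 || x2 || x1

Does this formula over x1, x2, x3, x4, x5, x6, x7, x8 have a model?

Try x7 = true.
Try x4 = true.
(!x1) alone gives x1 = false.
Try x5 = false.
(x6) alone gives x6 = true.
Try x2 = false.
(!x8) alone gives x8 = false.
Every clause is now satisfied; x3 is unconstrained.
A satisfying assignment: x1: false, x2: false, x3: false, x4: true, x5: false, x6: true, x7: true, x8: false.

Satisfiable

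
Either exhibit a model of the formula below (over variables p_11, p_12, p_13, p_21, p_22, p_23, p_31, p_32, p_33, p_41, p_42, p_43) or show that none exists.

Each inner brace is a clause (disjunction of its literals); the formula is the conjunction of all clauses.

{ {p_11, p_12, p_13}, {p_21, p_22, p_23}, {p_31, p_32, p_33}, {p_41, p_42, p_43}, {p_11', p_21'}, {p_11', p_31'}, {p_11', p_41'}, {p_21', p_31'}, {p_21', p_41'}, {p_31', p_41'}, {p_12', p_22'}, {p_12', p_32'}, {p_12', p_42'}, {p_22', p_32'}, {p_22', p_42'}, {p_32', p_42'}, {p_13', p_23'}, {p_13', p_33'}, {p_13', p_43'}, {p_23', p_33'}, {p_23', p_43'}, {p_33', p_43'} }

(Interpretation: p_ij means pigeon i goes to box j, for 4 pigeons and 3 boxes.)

Case p_11 = 0:
Case p_12 = 1:
The clause (p_22') is unit, so p_22 = 0.
The clause (p_32') is unit, so p_32 = 0.
The clause (p_42') is unit, so p_42 = 0.
Case p_21 = 1:
The clause (p_31') is unit, so p_31 = 0.
The clause (p_33) is unit, so p_33 = 1.
The clause (p_41') is unit, so p_41 = 0.
The clause (p_43) is unit, so p_43 = 1.
Now (p_43') is unsatisfied and unit — conflict.
So p_21 must be the other value — set p_21 = 0.
The clause (p_23) is unit, so p_23 = 1.
The clause (p_13') is unit, so p_13 = 0.
The clause (p_33') is unit, so p_33 = 0.
The clause (p_31) is unit, so p_31 = 1.
The clause (p_41') is unit, so p_41 = 0.
The clause (p_43) is unit, so p_43 = 1.
Now (p_43') is unsatisfied and unit — conflict.
Neither p_21 = 1 nor p_21 = 0 works.
So p_12 must be the other value — set p_12 = 0.
The clause (p_13) is unit, so p_13 = 1.
The clause (p_23') is unit, so p_23 = 0.
The clause (p_33') is unit, so p_33 = 0.
The clause (p_43') is unit, so p_43 = 0.
Case p_21 = 1:
The clause (p_31') is unit, so p_31 = 0.
The clause (p_32) is unit, so p_32 = 1.
The clause (p_41') is unit, so p_41 = 0.
The clause (p_42) is unit, so p_42 = 1.
Now (p_42') is unsatisfied and unit — conflict.
So p_21 must be the other value — set p_21 = 0.
The clause (p_22) is unit, so p_22 = 1.
The clause (p_32') is unit, so p_32 = 0.
The clause (p_31) is unit, so p_31 = 1.
The clause (p_41') is unit, so p_41 = 0.
The clause (p_42) is unit, so p_42 = 1.
Now (p_42') is unsatisfied and unit — conflict.
Neither p_21 = 1 nor p_21 = 0 works.
Neither p_12 = 1 nor p_12 = 0 works.
So p_11 must be the other value — set p_11 = 1.
The clause (p_21') is unit, so p_21 = 0.
The clause (p_31') is unit, so p_31 = 0.
The clause (p_41') is unit, so p_41 = 0.
Case p_22 = 1:
The clause (p_12') is unit, so p_12 = 0.
The clause (p_32') is unit, so p_32 = 0.
The clause (p_33) is unit, so p_33 = 1.
The clause (p_42') is unit, so p_42 = 0.
The clause (p_43) is unit, so p_43 = 1.
Now (p_43') is unsatisfied and unit — conflict.
So p_22 must be the other value — set p_22 = 0.
The clause (p_23) is unit, so p_23 = 1.
The clause (p_13') is unit, so p_13 = 0.
The clause (p_33') is unit, so p_33 = 0.
The clause (p_32) is unit, so p_32 = 1.
The clause (p_12') is unit, so p_12 = 0.
The clause (p_42') is unit, so p_42 = 0.
The clause (p_43) is unit, so p_43 = 1.
Now (p_43') is unsatisfied and unit — conflict.
Neither p_22 = 1 nor p_22 = 0 works.
Neither p_11 = 1 nor p_11 = 0 works.

UNSATISFIABLE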